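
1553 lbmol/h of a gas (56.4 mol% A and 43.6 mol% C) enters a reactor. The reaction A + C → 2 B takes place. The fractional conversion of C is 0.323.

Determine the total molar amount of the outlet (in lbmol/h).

C reacted = 0.323 × 677.1 = 218.7 lbmol/h; ν_C = −1, so ξ = 218.7/1 = 218.7 lbmol/h.
Outlet amounts (n = n₀ + ν ξ):
  A: 875.9 − 1(218.7) = 657.2
  C: 677.1 − 1(218.7) = 458.4
  B: 0 + 2(218.7) = 437.4
Total out = 657.2 + 458.4 + 437.4 = 1553 lbmol/h.

1550 lbmol/h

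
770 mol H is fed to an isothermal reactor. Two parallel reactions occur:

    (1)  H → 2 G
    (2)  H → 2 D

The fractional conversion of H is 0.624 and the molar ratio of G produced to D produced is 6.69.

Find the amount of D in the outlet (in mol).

Conversion of H: H consumed = 0.624 × 770 = 480.5 mol = 1ξ₁ + 1ξ₂.
Selectivity: 2ξ₁ / (2ξ₂) = 6.69 → ξ₁ = 6.69 ξ₂.
Substitute: (1·6.69 + 1) ξ₂ = 480.5 → ξ₂ = 62.48 mol, ξ₁ = 418 mol.
Outlet amounts (n = n₀ + Σ ν·ξ):
  H: 770 − 1(418) − 1(62.48) = 289.5
  G: 0 + 2(418) = 836
  D: 0 + 2(62.48) = 125

125 mol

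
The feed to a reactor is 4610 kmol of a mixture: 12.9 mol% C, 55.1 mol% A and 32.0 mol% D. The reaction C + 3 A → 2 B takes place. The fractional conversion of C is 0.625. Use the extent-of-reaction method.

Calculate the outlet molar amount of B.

C reacted = 0.625 × 594.7 = 371.7 kmol; ν_C = −1, so ξ = 371.7/1 = 371.7 kmol.
Outlet amounts (n = n₀ + ν ξ):
  C: 594.7 − 1(371.7) = 223
  A: 2540 − 3(371.7) = 1425
  B: 0 + 2(371.7) = 743.4
  D: 1475 (inert)

743 kmol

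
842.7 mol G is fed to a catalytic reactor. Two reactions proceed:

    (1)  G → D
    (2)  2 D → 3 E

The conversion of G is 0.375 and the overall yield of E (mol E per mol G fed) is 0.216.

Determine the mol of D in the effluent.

195 mol

Conversion of G: G consumed = 1ξ₁ = 0.375 × 842.7 → ξ₁ = 316 mol.
Yield of E: 3ξ₂ / 842.7 = 0.216 → ξ₂ = 60.67 mol.
Outlet amounts (n = n₀ + Σ ν·ξ):
  G: 842.7 − 1(316) = 526.7
  D: 0 + 1(316) − 2(60.67) = 194.7
  E: 0 + 3(60.67) = 182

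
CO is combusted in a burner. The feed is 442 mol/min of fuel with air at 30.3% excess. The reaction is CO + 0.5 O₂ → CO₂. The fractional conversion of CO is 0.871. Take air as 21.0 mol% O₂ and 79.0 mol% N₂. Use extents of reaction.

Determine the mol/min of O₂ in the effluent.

95.5 mol/min

Stoichiometric O₂ = 0.5 × 442 = 221 mol/min; O₂ fed = 221 × 1.303 = 288 mol/min.
N₂ fed = 288 × 79/21 = 1083 mol/min.
Fuel reacted = 0.871 × 442 → ξ = 385 mol/min.
Outlet (n = n₀ + ν ξ):
  CO: 442 − 1(385) = 57.02
  O₂: 288 − 0.5(385) = 95.47
  N₂: 1083 (inert)
  CO₂: 0 + 1(385) = 385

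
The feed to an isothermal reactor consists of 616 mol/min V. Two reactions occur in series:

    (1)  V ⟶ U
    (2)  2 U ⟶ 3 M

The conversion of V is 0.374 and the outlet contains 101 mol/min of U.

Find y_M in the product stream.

Conversion of V: V consumed = 1ξ₁ = 0.374 × 616 → ξ₁ = 230.4 mol/min.
U balance: n_U = 0 + 1ξ₁ − 2ξ₂ = 101 → ξ₂ = (1·230.4 − 101)/2 = 64.69 mol/min.
Outlet amounts (n = n₀ + Σ ν·ξ):
  V: 616 − 1(230.4) = 385.6
  U: 0 + 1(230.4) − 2(64.69) = 101
  M: 0 + 3(64.69) = 194.1
Total out = 680.7 mol/min; y_M = 194.1 / 680.7 = 0.2851.

0.285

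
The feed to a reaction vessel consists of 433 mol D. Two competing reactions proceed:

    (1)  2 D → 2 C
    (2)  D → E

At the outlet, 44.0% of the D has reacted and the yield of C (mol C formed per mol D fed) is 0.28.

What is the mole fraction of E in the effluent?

0.16

Yield of C: 2ξ₁ / 433 = 0.28 → ξ₁ = 60.62 mol.
Conversion of D: 2ξ₁ + 1ξ₂ = 0.44 × 433 = 190.5 → ξ₂ = 69.28 mol.
Outlet amounts (n = n₀ + Σ ν·ξ):
  D: 433 − 2(60.62) − 1(69.28) = 242.5
  C: 0 + 2(60.62) = 121.2
  E: 0 + 1(69.28) = 69.28
Total out = 433 mol; y_E = 69.28 / 433 = 0.16.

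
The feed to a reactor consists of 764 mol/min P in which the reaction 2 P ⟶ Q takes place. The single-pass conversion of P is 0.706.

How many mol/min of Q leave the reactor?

270 mol/min

P reacted = 0.706 × 764 = 539.4 mol/min; ν_P = −2, so ξ = 539.4/2 = 269.7 mol/min.
Outlet amounts (n = n₀ + ν ξ):
  P: 764 − 2(269.7) = 224.6
  Q: 0 + 1(269.7) = 269.7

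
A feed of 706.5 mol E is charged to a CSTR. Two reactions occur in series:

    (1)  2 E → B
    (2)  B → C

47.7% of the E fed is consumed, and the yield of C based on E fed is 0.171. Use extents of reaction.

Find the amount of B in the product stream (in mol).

47.7 mol

Conversion of E: E consumed = 2ξ₁ = 0.477 × 706.5 → ξ₁ = 168.5 mol.
Yield of C: 1ξ₂ / 706.5 = 0.171 → ξ₂ = 120.8 mol.
Outlet amounts (n = n₀ + Σ ν·ξ):
  E: 706.5 − 2(168.5) = 369.5
  B: 0 + 1(168.5) − 1(120.8) = 47.69
  C: 0 + 1(120.8) = 120.8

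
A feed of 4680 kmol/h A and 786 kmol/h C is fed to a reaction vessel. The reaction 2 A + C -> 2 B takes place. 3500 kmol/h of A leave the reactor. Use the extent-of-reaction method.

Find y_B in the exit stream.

0.242

For A: n = n₀ − 2ξ → 3500 = 4680 − 2ξ, giving ξ = 590 kmol/h.
Outlet amounts (n = n₀ + ν ξ):
  A: 4680 − 2(590) = 3500
  C: 786 − 1(590) = 196
  B: 0 + 2(590) = 1180
Total out = 4876 kmol/h; y_B = 1180 / 4876 = 0.242.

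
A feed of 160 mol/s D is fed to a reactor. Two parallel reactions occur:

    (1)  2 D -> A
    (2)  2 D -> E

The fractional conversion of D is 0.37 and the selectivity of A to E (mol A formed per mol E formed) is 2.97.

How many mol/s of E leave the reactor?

7.46 mol/s

Conversion of D: D consumed = 0.37 × 160 = 59.2 mol/s = 2ξ₁ + 2ξ₂.
Selectivity: 1ξ₁ / (1ξ₂) = 2.97 → ξ₁ = 2.97 ξ₂.
Substitute: (2·2.97 + 2) ξ₂ = 59.2 → ξ₂ = 7.456 mol/s, ξ₁ = 22.14 mol/s.
Outlet amounts (n = n₀ + Σ ν·ξ):
  D: 160 − 2(22.14) − 2(7.456) = 100.8
  A: 0 + 1(22.14) = 22.14
  E: 0 + 1(7.456) = 7.456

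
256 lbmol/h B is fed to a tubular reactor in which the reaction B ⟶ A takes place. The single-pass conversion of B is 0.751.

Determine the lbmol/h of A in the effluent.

B reacted = 0.751 × 256 = 192.3 lbmol/h; ν_B = −1, so ξ = 192.3/1 = 192.3 lbmol/h.
Outlet amounts (n = n₀ + ν ξ):
  B: 256 − 1(192.3) = 63.74
  A: 0 + 1(192.3) = 192.3

192 lbmol/h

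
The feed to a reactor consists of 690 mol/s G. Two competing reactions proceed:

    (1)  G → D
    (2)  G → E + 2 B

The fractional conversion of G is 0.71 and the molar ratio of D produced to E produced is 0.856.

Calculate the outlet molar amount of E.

264 mol/s

Conversion of G: G consumed = 0.71 × 690 = 489.9 mol/s = 1ξ₁ + 1ξ₂.
Selectivity: 1ξ₁ / (1ξ₂) = 0.856 → ξ₁ = 0.856 ξ₂.
Substitute: (1·0.856 + 1) ξ₂ = 489.9 → ξ₂ = 264 mol/s, ξ₁ = 225.9 mol/s.
Outlet amounts (n = n₀ + Σ ν·ξ):
  G: 690 − 1(225.9) − 1(264) = 200.1
  D: 0 + 1(225.9) = 225.9
  E: 0 + 1(264) = 264
  B: 0 + 2(264) = 527.9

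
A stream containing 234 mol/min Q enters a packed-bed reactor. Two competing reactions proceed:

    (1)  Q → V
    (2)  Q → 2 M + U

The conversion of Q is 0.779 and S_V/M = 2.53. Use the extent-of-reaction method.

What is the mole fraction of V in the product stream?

0.517

Conversion of Q: Q consumed = 0.779 × 234 = 182.3 mol/min = 1ξ₁ + 1ξ₂.
Selectivity: 1ξ₁ / (2ξ₂) = 2.53 → ξ₁ = 5.06 ξ₂.
Substitute: (1·5.06 + 1) ξ₂ = 182.3 → ξ₂ = 30.08 mol/min, ξ₁ = 152.2 mol/min.
Outlet amounts (n = n₀ + Σ ν·ξ):
  Q: 234 − 1(152.2) − 1(30.08) = 51.71
  V: 0 + 1(152.2) = 152.2
  M: 0 + 2(30.08) = 60.16
  U: 0 + 1(30.08) = 30.08
Total out = 294.2 mol/min; y_V = 152.2 / 294.2 = 0.5174.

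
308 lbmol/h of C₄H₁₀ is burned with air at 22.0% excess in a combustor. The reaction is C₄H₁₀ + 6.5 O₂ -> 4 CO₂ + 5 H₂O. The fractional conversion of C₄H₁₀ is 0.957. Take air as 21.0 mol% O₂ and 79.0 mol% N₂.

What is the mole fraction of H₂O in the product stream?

Stoichiometric O₂ = 6.5 × 308 = 2002 lbmol/h; O₂ fed = 2002 × 1.220 = 2442 lbmol/h.
N₂ fed = 2442 × 79/21 = 9188 lbmol/h.
Fuel reacted = 0.957 × 308 → ξ = 294.8 lbmol/h.
Outlet (n = n₀ + ν ξ):
  C₄H₁₀: 308 − 1(294.8) = 13.24
  O₂: 2442 − 6.5(294.8) = 526.5
  N₂: 9188 (inert)
  CO₂: 0 + 4(294.8) = 1179
  H₂O: 0 + 5(294.8) = 1474
Total out = 12380 lbmol/h; y_H₂O = 1474 / 12380 = 0.119.

0.119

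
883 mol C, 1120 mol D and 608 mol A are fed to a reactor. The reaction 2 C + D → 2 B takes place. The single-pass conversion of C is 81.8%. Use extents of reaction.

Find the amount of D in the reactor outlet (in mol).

759 mol

C reacted = 0.818 × 883 = 722.3 mol; ν_C = −2, so ξ = 722.3/2 = 361.1 mol.
Outlet amounts (n = n₀ + ν ξ):
  C: 883 − 2(361.1) = 160.7
  D: 1120 − 1(361.1) = 758.9
  B: 0 + 2(361.1) = 722.3
  A: 608 (inert)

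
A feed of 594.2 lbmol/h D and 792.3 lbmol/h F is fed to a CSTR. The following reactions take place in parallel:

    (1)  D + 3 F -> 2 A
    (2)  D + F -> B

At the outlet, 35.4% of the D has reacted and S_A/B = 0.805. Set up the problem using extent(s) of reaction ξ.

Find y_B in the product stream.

0.134

Conversion of D: D consumed = 0.354 × 594.2 = 210.3 lbmol/h = 1ξ₁ + 1ξ₂.
Selectivity: 2ξ₁ / (1ξ₂) = 0.805 → ξ₁ = 0.4025 ξ₂.
Substitute: (1·0.4025 + 1) ξ₂ = 210.3 → ξ₂ = 150 lbmol/h, ξ₁ = 60.37 lbmol/h.
Outlet amounts (n = n₀ + Σ ν·ξ):
  D: 594.2 − 1(60.37) − 1(150) = 383.9
  F: 792.3 − 3(60.37) − 1(150) = 461.2
  A: 0 + 2(60.37) = 120.7
  B: 0 + 1(150) = 150
Total out = 1116 lbmol/h; y_B = 150 / 1116 = 0.1344.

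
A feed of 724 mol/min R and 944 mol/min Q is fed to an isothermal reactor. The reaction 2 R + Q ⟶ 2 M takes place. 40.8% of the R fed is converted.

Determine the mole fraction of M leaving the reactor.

0.194

R reacted = 0.408 × 724 = 295.4 mol/min; ν_R = −2, so ξ = 295.4/2 = 147.7 mol/min.
Outlet amounts (n = n₀ + ν ξ):
  R: 724 − 2(147.7) = 428.6
  Q: 944 − 1(147.7) = 796.3
  M: 0 + 2(147.7) = 295.4
Total out = 1520 mol/min; y_M = 295.4 / 1520 = 0.1943.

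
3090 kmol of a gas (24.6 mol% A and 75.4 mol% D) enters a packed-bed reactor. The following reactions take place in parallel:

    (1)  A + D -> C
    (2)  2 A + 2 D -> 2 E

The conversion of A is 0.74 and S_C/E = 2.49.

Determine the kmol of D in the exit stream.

1770 kmol

Conversion of A: A consumed = 0.74 × 760.1 = 562.5 kmol = 1ξ₁ + 2ξ₂.
Selectivity: 1ξ₁ / (2ξ₂) = 2.49 → ξ₁ = 4.98 ξ₂.
Substitute: (1·4.98 + 2) ξ₂ = 562.5 → ξ₂ = 80.59 kmol, ξ₁ = 401.3 kmol.
Outlet amounts (n = n₀ + Σ ν·ξ):
  A: 760.1 − 1(401.3) − 2(80.59) = 197.6
  D: 2330 − 1(401.3) − 2(80.59) = 1767
  C: 0 + 1(401.3) = 401.3
  E: 0 + 2(80.59) = 161.2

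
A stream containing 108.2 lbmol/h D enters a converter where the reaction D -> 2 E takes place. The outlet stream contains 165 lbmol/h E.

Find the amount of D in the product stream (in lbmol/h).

For E: n = n₀ + 2ξ → 165 = 0 + 2ξ, giving ξ = 82.5 lbmol/h.
Outlet amounts (n = n₀ + ν ξ):
  D: 108.2 − 1(82.5) = 25.7
  E: 0 + 2(82.5) = 165

25.7 lbmol/h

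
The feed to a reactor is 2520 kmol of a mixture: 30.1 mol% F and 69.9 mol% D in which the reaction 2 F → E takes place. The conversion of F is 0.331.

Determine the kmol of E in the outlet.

F reacted = 0.331 × 758.5 = 251.1 kmol; ν_F = −2, so ξ = 251.1/2 = 125.5 kmol.
Outlet amounts (n = n₀ + ν ξ):
  F: 758.5 − 2(125.5) = 507.4
  E: 0 + 1(125.5) = 125.5
  D: 1761 (inert)

126 kmol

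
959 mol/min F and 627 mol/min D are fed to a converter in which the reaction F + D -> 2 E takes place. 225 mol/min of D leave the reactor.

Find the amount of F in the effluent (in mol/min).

For D: n = n₀ − 1ξ → 225 = 627 − 1ξ, giving ξ = 402 mol/min.
Outlet amounts (n = n₀ + ν ξ):
  F: 959 − 1(402) = 557
  D: 627 − 1(402) = 225
  E: 0 + 2(402) = 804

557 mol/min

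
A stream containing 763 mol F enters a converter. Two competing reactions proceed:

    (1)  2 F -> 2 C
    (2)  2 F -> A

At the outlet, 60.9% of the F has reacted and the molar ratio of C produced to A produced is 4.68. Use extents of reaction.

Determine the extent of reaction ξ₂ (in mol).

ξ₂ = 69.6 mol

Conversion of F: F consumed = 0.609 × 763 = 464.7 mol = 2ξ₁ + 2ξ₂.
Selectivity: 2ξ₁ / (1ξ₂) = 4.68 → ξ₁ = 2.34 ξ₂.
Substitute: (2·2.34 + 2) ξ₂ = 464.7 → ξ₂ = 69.56 mol, ξ₁ = 162.8 mol.
Outlet amounts (n = n₀ + Σ ν·ξ):
  F: 763 − 2(162.8) − 2(69.56) = 298.3
  C: 0 + 2(162.8) = 325.5
  A: 0 + 1(69.56) = 69.56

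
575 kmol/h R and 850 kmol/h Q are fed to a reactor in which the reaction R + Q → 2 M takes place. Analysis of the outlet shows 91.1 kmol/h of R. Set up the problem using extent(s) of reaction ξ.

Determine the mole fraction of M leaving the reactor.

For R: n = n₀ − 1ξ → 91.1 = 575 − 1ξ, giving ξ = 483.9 kmol/h.
Outlet amounts (n = n₀ + ν ξ):
  R: 575 − 1(483.9) = 91.1
  Q: 850 − 1(483.9) = 366.1
  M: 0 + 2(483.9) = 967.8
Total out = 1425 kmol/h; y_M = 967.8 / 1425 = 0.6792.

0.679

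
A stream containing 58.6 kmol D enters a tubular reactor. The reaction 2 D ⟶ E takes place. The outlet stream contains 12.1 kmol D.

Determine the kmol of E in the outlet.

23.2 kmol

For D: n = n₀ − 2ξ → 12.1 = 58.6 − 2ξ, giving ξ = 23.25 kmol.
Outlet amounts (n = n₀ + ν ξ):
  D: 58.6 − 2(23.25) = 12.1
  E: 0 + 1(23.25) = 23.25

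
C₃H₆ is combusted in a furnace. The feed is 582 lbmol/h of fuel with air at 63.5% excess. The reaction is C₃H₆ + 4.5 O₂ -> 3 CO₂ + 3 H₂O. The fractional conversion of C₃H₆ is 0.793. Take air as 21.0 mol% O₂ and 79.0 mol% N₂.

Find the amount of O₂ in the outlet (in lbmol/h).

2210 lbmol/h

Stoichiometric O₂ = 4.5 × 582 = 2619 lbmol/h; O₂ fed = 2619 × 1.635 = 4282 lbmol/h.
N₂ fed = 4282 × 79/21 = 16110 lbmol/h.
Fuel reacted = 0.793 × 582 → ξ = 461.5 lbmol/h.
Outlet (n = n₀ + ν ξ):
  C₃H₆: 582 − 1(461.5) = 120.5
  O₂: 4282 − 4.5(461.5) = 2205
  N₂: 16110 (inert)
  CO₂: 0 + 3(461.5) = 1385
  H₂O: 0 + 3(461.5) = 1385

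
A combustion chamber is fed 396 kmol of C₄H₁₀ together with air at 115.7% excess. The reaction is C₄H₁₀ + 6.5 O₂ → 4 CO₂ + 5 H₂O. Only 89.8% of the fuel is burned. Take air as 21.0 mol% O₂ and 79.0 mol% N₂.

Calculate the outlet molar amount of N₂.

20900 kmol

Stoichiometric O₂ = 6.5 × 396 = 2574 kmol; O₂ fed = 2574 × 2.157 = 5552 kmol.
N₂ fed = 5552 × 79/21 = 20890 kmol.
Fuel reacted = 0.898 × 396 → ξ = 355.6 kmol.
Outlet (n = n₀ + ν ξ):
  C₄H₁₀: 396 − 1(355.6) = 40.39
  O₂: 5552 − 6.5(355.6) = 3241
  N₂: 20890 (inert)
  CO₂: 0 + 4(355.6) = 1422
  H₂O: 0 + 5(355.6) = 1778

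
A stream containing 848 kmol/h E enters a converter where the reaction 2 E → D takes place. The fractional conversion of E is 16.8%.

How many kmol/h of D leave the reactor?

E reacted = 0.168 × 848 = 142.5 kmol/h; ν_E = −2, so ξ = 142.5/2 = 71.23 kmol/h.
Outlet amounts (n = n₀ + ν ξ):
  E: 848 − 2(71.23) = 705.5
  D: 0 + 1(71.23) = 71.23

71.2 kmol/h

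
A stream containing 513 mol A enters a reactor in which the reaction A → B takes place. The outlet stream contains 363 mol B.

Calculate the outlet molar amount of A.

For B: n = n₀ + 1ξ → 363 = 0 + 1ξ, giving ξ = 363 mol.
Outlet amounts (n = n₀ + ν ξ):
  A: 513 − 1(363) = 150
  B: 0 + 1(363) = 363

150 mol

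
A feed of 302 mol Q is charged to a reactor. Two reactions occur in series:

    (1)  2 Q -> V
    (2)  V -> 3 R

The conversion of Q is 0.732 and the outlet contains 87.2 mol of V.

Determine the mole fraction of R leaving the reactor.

0.294

Conversion of Q: Q consumed = 2ξ₁ = 0.732 × 302 → ξ₁ = 110.5 mol.
V balance: n_V = 0 + 1ξ₁ − 1ξ₂ = 87.2 → ξ₂ = (1·110.5 − 87.2)/1 = 23.33 mol.
Outlet amounts (n = n₀ + Σ ν·ξ):
  Q: 302 − 2(110.5) = 80.94
  V: 0 + 1(110.5) − 1(23.33) = 87.2
  R: 0 + 3(23.33) = 70
Total out = 238.1 mol; y_R = 70 / 238.1 = 0.2939.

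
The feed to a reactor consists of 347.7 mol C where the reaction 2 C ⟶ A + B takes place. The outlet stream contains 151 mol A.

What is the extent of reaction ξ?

For A: n = n₀ + 1ξ → 151 = 0 + 1ξ, giving ξ = 151 mol.
Outlet amounts (n = n₀ + ν ξ):
  C: 347.7 − 2(151) = 45.7
  A: 0 + 1(151) = 151
  B: 0 + 1(151) = 151

ξ = 151 mol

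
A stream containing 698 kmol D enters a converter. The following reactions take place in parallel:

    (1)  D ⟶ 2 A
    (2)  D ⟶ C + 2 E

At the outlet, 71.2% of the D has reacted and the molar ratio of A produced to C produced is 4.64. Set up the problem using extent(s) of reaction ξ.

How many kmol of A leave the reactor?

695 kmol

Conversion of D: D consumed = 0.712 × 698 = 497 kmol = 1ξ₁ + 1ξ₂.
Selectivity: 2ξ₁ / (1ξ₂) = 4.64 → ξ₁ = 2.32 ξ₂.
Substitute: (1·2.32 + 1) ξ₂ = 497 → ξ₂ = 149.7 kmol, ξ₁ = 347.3 kmol.
Outlet amounts (n = n₀ + Σ ν·ξ):
  D: 698 − 1(347.3) − 1(149.7) = 201
  A: 0 + 2(347.3) = 694.6
  C: 0 + 1(149.7) = 149.7
  E: 0 + 2(149.7) = 299.4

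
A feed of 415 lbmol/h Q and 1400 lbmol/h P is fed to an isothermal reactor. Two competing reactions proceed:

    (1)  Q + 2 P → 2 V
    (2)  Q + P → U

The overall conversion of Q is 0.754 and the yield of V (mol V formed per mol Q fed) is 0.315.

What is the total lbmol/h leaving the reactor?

1500 lbmol/h

Yield of V: 2ξ₁ / 415 = 0.315 → ξ₁ = 65.36 lbmol/h.
Conversion of Q: 1ξ₁ + 1ξ₂ = 0.754 × 415 = 312.9 → ξ₂ = 247.5 lbmol/h.
Outlet amounts (n = n₀ + Σ ν·ξ):
  Q: 415 − 1(65.36) − 1(247.5) = 102.1
  P: 1400 − 2(65.36) − 1(247.5) = 1022
  V: 0 + 2(65.36) = 130.7
  U: 0 + 1(247.5) = 247.5
Total out = 102.1 + 1022 + 130.7 + 247.5 = 1502 lbmol/h.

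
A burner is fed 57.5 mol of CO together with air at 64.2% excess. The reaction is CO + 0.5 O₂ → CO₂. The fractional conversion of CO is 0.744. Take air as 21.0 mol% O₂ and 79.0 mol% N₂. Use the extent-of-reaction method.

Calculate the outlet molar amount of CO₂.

Stoichiometric O₂ = 0.5 × 57.5 = 28.75 mol; O₂ fed = 28.75 × 1.642 = 47.21 mol.
N₂ fed = 47.21 × 79/21 = 177.6 mol.
Fuel reacted = 0.744 × 57.5 → ξ = 42.78 mol.
Outlet (n = n₀ + ν ξ):
  CO: 57.5 − 1(42.78) = 14.72
  O₂: 47.21 − 0.5(42.78) = 25.82
  N₂: 177.6 (inert)
  CO₂: 0 + 1(42.78) = 42.78

42.8 mol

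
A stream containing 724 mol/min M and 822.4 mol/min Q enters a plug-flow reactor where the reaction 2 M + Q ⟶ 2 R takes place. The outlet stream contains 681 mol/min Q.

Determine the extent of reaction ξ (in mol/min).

For Q: n = n₀ − 1ξ → 681 = 822.4 − 1ξ, giving ξ = 141.4 mol/min.
Outlet amounts (n = n₀ + ν ξ):
  M: 724 − 2(141.4) = 441.2
  Q: 822.4 − 1(141.4) = 681
  R: 0 + 2(141.4) = 282.8

ξ = 141 mol/min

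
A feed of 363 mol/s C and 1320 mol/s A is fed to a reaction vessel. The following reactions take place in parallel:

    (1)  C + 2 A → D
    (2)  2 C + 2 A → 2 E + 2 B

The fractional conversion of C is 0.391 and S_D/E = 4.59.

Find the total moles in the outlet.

1450 mol/s

Conversion of C: C consumed = 0.391 × 363 = 141.9 mol/s = 1ξ₁ + 2ξ₂.
Selectivity: 1ξ₁ / (2ξ₂) = 4.59 → ξ₁ = 9.18 ξ₂.
Substitute: (1·9.18 + 2) ξ₂ = 141.9 → ξ₂ = 12.7 mol/s, ξ₁ = 116.5 mol/s.
Outlet amounts (n = n₀ + Σ ν·ξ):
  C: 363 − 1(116.5) − 2(12.7) = 221.1
  A: 1320 − 2(116.5) − 2(12.7) = 1062
  D: 0 + 1(116.5) = 116.5
  E: 0 + 2(12.7) = 25.39
  B: 0 + 2(12.7) = 25.39
Total out = 221.1 + 1062 + 116.5 + 25.39 + 25.39 = 1450 mol/s.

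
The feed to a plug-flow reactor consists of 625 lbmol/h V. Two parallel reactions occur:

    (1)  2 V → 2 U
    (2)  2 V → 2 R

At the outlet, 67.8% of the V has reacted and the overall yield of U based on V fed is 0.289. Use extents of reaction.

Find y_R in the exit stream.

0.389

Yield of U: 2ξ₁ / 625 = 0.289 → ξ₁ = 90.31 lbmol/h.
Conversion of V: 2ξ₁ + 2ξ₂ = 0.678 × 625 = 423.8 → ξ₂ = 121.6 lbmol/h.
Outlet amounts (n = n₀ + Σ ν·ξ):
  V: 625 − 2(90.31) − 2(121.6) = 201.2
  U: 0 + 2(90.31) = 180.6
  R: 0 + 2(121.6) = 243.1
Total out = 625 lbmol/h; y_R = 243.1 / 625 = 0.389.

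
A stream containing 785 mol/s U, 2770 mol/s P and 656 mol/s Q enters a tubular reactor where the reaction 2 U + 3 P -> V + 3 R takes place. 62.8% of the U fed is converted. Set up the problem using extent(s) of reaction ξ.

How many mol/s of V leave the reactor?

U reacted = 0.628 × 785 = 493 mol/s; ν_U = −2, so ξ = 493/2 = 246.5 mol/s.
Outlet amounts (n = n₀ + ν ξ):
  U: 785 − 2(246.5) = 292
  P: 2770 − 3(246.5) = 2031
  V: 0 + 1(246.5) = 246.5
  R: 0 + 3(246.5) = 739.5
  Q: 656 (inert)

246 mol/s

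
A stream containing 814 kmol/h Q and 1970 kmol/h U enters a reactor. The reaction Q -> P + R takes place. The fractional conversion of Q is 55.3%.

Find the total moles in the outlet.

Q reacted = 0.553 × 814 = 450.1 kmol/h; ν_Q = −1, so ξ = 450.1/1 = 450.1 kmol/h.
Outlet amounts (n = n₀ + ν ξ):
  Q: 814 − 1(450.1) = 363.9
  P: 0 + 1(450.1) = 450.1
  R: 0 + 1(450.1) = 450.1
  U: 1970 (inert)
Total out = 363.9 + 450.1 + 450.1 + 1970 = 3234 kmol/h.

3230 kmol/h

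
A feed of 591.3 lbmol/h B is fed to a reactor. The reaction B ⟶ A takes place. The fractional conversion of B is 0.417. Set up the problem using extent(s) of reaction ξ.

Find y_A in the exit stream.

0.417

B reacted = 0.417 × 591.3 = 246.6 lbmol/h; ν_B = −1, so ξ = 246.6/1 = 246.6 lbmol/h.
Outlet amounts (n = n₀ + ν ξ):
  B: 591.3 − 1(246.6) = 344.7
  A: 0 + 1(246.6) = 246.6
Total out = 591.3 lbmol/h; y_A = 246.6 / 591.3 = 0.417.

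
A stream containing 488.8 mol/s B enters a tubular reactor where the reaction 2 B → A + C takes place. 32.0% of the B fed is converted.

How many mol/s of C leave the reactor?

B reacted = 0.32 × 488.8 = 156.4 mol/s; ν_B = −2, so ξ = 156.4/2 = 78.21 mol/s.
Outlet amounts (n = n₀ + ν ξ):
  B: 488.8 − 2(78.21) = 332.4
  A: 0 + 1(78.21) = 78.21
  C: 0 + 1(78.21) = 78.21

78.2 mol/s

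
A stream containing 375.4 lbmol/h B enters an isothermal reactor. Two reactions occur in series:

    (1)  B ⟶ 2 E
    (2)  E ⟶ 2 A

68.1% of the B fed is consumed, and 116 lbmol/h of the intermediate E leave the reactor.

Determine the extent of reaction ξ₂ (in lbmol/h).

Conversion of B: B consumed = 1ξ₁ = 0.681 × 375.4 → ξ₁ = 255.6 lbmol/h.
E balance: n_E = 0 + 2ξ₁ − 1ξ₂ = 116 → ξ₂ = (2·255.6 − 116)/1 = 395.3 lbmol/h.
Outlet amounts (n = n₀ + Σ ν·ξ):
  B: 375.4 − 1(255.6) = 119.8
  E: 0 + 2(255.6) − 1(395.3) = 116
  A: 0 + 2(395.3) = 790.6

ξ₂ = 395 lbmol/h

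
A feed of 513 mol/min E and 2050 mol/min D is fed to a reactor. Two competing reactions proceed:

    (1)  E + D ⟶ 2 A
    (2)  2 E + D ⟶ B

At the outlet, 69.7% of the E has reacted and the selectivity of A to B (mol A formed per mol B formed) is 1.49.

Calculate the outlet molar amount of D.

1820 mol/min

Conversion of E: E consumed = 0.697 × 513 = 357.6 mol/min = 1ξ₁ + 2ξ₂.
Selectivity: 2ξ₁ / (1ξ₂) = 1.49 → ξ₁ = 0.745 ξ₂.
Substitute: (1·0.745 + 2) ξ₂ = 357.6 → ξ₂ = 130.3 mol/min, ξ₁ = 97.04 mol/min.
Outlet amounts (n = n₀ + Σ ν·ξ):
  E: 513 − 1(97.04) − 2(130.3) = 155.4
  D: 2050 − 1(97.04) − 1(130.3) = 1823
  A: 0 + 2(97.04) = 194.1
  B: 0 + 1(130.3) = 130.3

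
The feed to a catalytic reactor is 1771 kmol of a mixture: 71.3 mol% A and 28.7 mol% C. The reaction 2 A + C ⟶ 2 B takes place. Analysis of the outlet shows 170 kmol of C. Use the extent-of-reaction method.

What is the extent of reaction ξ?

ξ = 338 kmol

For C: n = n₀ − 1ξ → 170 = 508.3 − 1ξ, giving ξ = 338.3 kmol.
Outlet amounts (n = n₀ + ν ξ):
  A: 1263 − 2(338.3) = 586.2
  C: 508.3 − 1(338.3) = 170
  B: 0 + 2(338.3) = 676.6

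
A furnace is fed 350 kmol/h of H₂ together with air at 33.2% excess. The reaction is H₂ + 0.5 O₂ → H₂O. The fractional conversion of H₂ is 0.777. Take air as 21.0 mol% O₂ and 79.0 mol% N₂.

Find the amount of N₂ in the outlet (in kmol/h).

Stoichiometric O₂ = 0.5 × 350 = 175 kmol/h; O₂ fed = 175 × 1.332 = 233.1 kmol/h.
N₂ fed = 233.1 × 79/21 = 876.9 kmol/h.
Fuel reacted = 0.777 × 350 → ξ = 271.9 kmol/h.
Outlet (n = n₀ + ν ξ):
  H₂: 350 − 1(271.9) = 78.05
  O₂: 233.1 − 0.5(271.9) = 97.13
  N₂: 876.9 (inert)
  H₂O: 0 + 1(271.9) = 271.9

877 kmol/h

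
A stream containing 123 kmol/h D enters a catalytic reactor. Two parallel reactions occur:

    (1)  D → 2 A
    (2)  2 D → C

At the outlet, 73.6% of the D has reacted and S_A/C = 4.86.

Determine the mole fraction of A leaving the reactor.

0.652

Conversion of D: D consumed = 0.736 × 123 = 90.53 kmol/h = 1ξ₁ + 2ξ₂.
Selectivity: 2ξ₁ / (1ξ₂) = 4.86 → ξ₁ = 2.43 ξ₂.
Substitute: (1·2.43 + 2) ξ₂ = 90.53 → ξ₂ = 20.44 kmol/h, ξ₁ = 49.66 kmol/h.
Outlet amounts (n = n₀ + Σ ν·ξ):
  D: 123 − 1(49.66) − 2(20.44) = 32.47
  A: 0 + 2(49.66) = 99.32
  C: 0 + 1(20.44) = 20.44
Total out = 152.2 kmol/h; y_A = 99.32 / 152.2 = 0.6524.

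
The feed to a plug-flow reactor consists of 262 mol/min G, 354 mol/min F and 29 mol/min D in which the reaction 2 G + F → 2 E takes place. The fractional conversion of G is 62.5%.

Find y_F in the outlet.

0.483

G reacted = 0.625 × 262 = 163.8 mol/min; ν_G = −2, so ξ = 163.8/2 = 81.88 mol/min.
Outlet amounts (n = n₀ + ν ξ):
  G: 262 − 2(81.88) = 98.25
  F: 354 − 1(81.88) = 272.1
  E: 0 + 2(81.88) = 163.8
  D: 29 (inert)
Total out = 563.1 mol/min; y_F = 272.1 / 563.1 = 0.4832.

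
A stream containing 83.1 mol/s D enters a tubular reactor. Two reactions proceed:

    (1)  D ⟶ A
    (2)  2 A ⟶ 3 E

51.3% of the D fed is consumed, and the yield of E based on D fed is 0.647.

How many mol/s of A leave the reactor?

6.79 mol/s

Conversion of D: D consumed = 1ξ₁ = 0.513 × 83.1 → ξ₁ = 42.63 mol/s.
Yield of E: 3ξ₂ / 83.1 = 0.647 → ξ₂ = 17.92 mol/s.
Outlet amounts (n = n₀ + Σ ν·ξ):
  D: 83.1 − 1(42.63) = 40.47
  A: 0 + 1(42.63) − 2(17.92) = 6.787
  E: 0 + 3(17.92) = 53.77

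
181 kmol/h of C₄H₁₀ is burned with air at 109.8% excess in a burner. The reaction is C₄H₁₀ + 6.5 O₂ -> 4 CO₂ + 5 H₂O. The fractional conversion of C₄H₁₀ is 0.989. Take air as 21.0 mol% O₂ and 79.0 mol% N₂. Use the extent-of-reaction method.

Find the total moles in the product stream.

Stoichiometric O₂ = 6.5 × 181 = 1176 kmol/h; O₂ fed = 1176 × 2.098 = 2468 kmol/h.
N₂ fed = 2468 × 79/21 = 9285 kmol/h.
Fuel reacted = 0.989 × 181 → ξ = 179 kmol/h.
Outlet (n = n₀ + ν ξ):
  C₄H₁₀: 181 − 1(179) = 1.991
  O₂: 2468 − 6.5(179) = 1305
  N₂: 9285 (inert)
  CO₂: 0 + 4(179) = 716
  H₂O: 0 + 5(179) = 895
Total out = 1.991 + 1305 + 9285 + 716 + 895 = 12200 kmol/h.

12200 kmol/h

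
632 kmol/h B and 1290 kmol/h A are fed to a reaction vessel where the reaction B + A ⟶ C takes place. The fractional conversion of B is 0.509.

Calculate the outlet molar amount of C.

322 kmol/h

B reacted = 0.509 × 632 = 321.7 kmol/h; ν_B = −1, so ξ = 321.7/1 = 321.7 kmol/h.
Outlet amounts (n = n₀ + ν ξ):
  B: 632 − 1(321.7) = 310.3
  A: 1290 − 1(321.7) = 968.3
  C: 0 + 1(321.7) = 321.7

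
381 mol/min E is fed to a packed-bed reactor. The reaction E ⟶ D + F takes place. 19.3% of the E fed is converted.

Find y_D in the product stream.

E reacted = 0.193 × 381 = 73.53 mol/min; ν_E = −1, so ξ = 73.53/1 = 73.53 mol/min.
Outlet amounts (n = n₀ + ν ξ):
  E: 381 − 1(73.53) = 307.5
  D: 0 + 1(73.53) = 73.53
  F: 0 + 1(73.53) = 73.53
Total out = 454.5 mol/min; y_D = 73.53 / 454.5 = 0.1618.

0.162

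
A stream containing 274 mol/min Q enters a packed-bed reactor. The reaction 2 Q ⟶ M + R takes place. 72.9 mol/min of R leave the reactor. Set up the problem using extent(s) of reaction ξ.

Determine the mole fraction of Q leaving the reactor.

For R: n = n₀ + 1ξ → 72.9 = 0 + 1ξ, giving ξ = 72.9 mol/min.
Outlet amounts (n = n₀ + ν ξ):
  Q: 274 − 2(72.9) = 128.2
  M: 0 + 1(72.9) = 72.9
  R: 0 + 1(72.9) = 72.9
Total out = 274 mol/min; y_Q = 128.2 / 274 = 0.4679.

0.468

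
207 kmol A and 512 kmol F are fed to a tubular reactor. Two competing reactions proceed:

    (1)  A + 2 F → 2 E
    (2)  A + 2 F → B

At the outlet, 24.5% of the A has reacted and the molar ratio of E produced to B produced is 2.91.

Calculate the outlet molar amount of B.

Conversion of A: A consumed = 0.245 × 207 = 50.71 kmol = 1ξ₁ + 1ξ₂.
Selectivity: 2ξ₁ / (1ξ₂) = 2.91 → ξ₁ = 1.455 ξ₂.
Substitute: (1·1.455 + 1) ξ₂ = 50.71 → ξ₂ = 20.66 kmol, ξ₁ = 30.06 kmol.
Outlet amounts (n = n₀ + Σ ν·ξ):
  A: 207 − 1(30.06) − 1(20.66) = 156.3
  F: 512 − 2(30.06) − 2(20.66) = 410.6
  E: 0 + 2(30.06) = 60.11
  B: 0 + 1(20.66) = 20.66

20.7 kmol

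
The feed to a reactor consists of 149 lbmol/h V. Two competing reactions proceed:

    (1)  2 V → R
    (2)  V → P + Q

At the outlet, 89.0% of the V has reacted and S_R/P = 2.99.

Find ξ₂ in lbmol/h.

Conversion of V: V consumed = 0.89 × 149 = 132.6 lbmol/h = 2ξ₁ + 1ξ₂.
Selectivity: 1ξ₁ / (1ξ₂) = 2.99 → ξ₁ = 2.99 ξ₂.
Substitute: (2·2.99 + 1) ξ₂ = 132.6 → ξ₂ = 19 lbmol/h, ξ₁ = 56.81 lbmol/h.
Outlet amounts (n = n₀ + Σ ν·ξ):
  V: 149 − 2(56.81) − 1(19) = 16.39
  R: 0 + 1(56.81) = 56.81
  P: 0 + 1(19) = 19
  Q: 0 + 1(19) = 19

ξ₂ = 19 lbmol/h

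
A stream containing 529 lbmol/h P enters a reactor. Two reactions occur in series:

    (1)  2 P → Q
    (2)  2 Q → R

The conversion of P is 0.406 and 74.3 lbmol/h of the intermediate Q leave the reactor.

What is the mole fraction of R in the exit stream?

0.0408

Conversion of P: P consumed = 2ξ₁ = 0.406 × 529 → ξ₁ = 107.4 lbmol/h.
Q balance: n_Q = 0 + 1ξ₁ − 2ξ₂ = 74.3 → ξ₂ = (1·107.4 − 74.3)/2 = 16.54 lbmol/h.
Outlet amounts (n = n₀ + Σ ν·ξ):
  P: 529 − 2(107.4) = 314.2
  Q: 0 + 1(107.4) − 2(16.54) = 74.3
  R: 0 + 1(16.54) = 16.54
Total out = 405.1 lbmol/h; y_R = 16.54 / 405.1 = 0.04084.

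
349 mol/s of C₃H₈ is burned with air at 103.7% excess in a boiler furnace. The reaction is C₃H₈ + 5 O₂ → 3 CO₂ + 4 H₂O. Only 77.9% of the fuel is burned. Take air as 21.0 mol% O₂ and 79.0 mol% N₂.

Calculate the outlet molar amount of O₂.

2200 mol/s

Stoichiometric O₂ = 5 × 349 = 1745 mol/s; O₂ fed = 1745 × 2.037 = 3555 mol/s.
N₂ fed = 3555 × 79/21 = 13370 mol/s.
Fuel reacted = 0.779 × 349 → ξ = 271.9 mol/s.
Outlet (n = n₀ + ν ξ):
  C₃H₈: 349 − 1(271.9) = 77.13
  O₂: 3555 − 5(271.9) = 2195
  N₂: 13370 (inert)
  CO₂: 0 + 3(271.9) = 815.6
  H₂O: 0 + 4(271.9) = 1087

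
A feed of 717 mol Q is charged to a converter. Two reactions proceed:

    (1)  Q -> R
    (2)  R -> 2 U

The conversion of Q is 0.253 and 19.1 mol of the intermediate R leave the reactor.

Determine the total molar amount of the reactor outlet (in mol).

879 mol

Conversion of Q: Q consumed = 1ξ₁ = 0.253 × 717 → ξ₁ = 181.4 mol.
R balance: n_R = 0 + 1ξ₁ − 1ξ₂ = 19.1 → ξ₂ = (1·181.4 − 19.1)/1 = 162.3 mol.
Outlet amounts (n = n₀ + Σ ν·ξ):
  Q: 717 − 1(181.4) = 535.6
  R: 0 + 1(181.4) − 1(162.3) = 19.1
  U: 0 + 2(162.3) = 324.6
Total out = 535.6 + 19.1 + 324.6 = 879.3 mol.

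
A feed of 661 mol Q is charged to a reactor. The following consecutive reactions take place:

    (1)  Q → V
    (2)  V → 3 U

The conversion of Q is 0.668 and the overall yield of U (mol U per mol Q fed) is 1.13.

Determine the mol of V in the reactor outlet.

Conversion of Q: Q consumed = 1ξ₁ = 0.668 × 661 → ξ₁ = 441.5 mol.
Yield of U: 3ξ₂ / 661 = 1.13 → ξ₂ = 249 mol.
Outlet amounts (n = n₀ + Σ ν·ξ):
  Q: 661 − 1(441.5) = 219.5
  V: 0 + 1(441.5) − 1(249) = 192.6
  U: 0 + 3(249) = 746.9

193 mol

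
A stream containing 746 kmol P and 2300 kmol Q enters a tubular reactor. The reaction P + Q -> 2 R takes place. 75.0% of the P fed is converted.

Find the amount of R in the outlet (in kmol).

P reacted = 0.75 × 746 = 559.5 kmol; ν_P = −1, so ξ = 559.5/1 = 559.5 kmol.
Outlet amounts (n = n₀ + ν ξ):
  P: 746 − 1(559.5) = 186.5
  Q: 2300 − 1(559.5) = 1740
  R: 0 + 2(559.5) = 1119

1120 kmol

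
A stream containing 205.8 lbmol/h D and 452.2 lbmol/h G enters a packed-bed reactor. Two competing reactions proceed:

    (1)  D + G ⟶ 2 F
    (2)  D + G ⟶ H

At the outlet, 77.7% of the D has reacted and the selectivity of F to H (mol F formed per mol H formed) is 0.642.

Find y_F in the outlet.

0.145

Conversion of D: D consumed = 0.777 × 205.8 = 159.9 lbmol/h = 1ξ₁ + 1ξ₂.
Selectivity: 2ξ₁ / (1ξ₂) = 0.642 → ξ₁ = 0.321 ξ₂.
Substitute: (1·0.321 + 1) ξ₂ = 159.9 → ξ₂ = 121 lbmol/h, ξ₁ = 38.86 lbmol/h.
Outlet amounts (n = n₀ + Σ ν·ξ):
  D: 205.8 − 1(38.86) − 1(121) = 45.89
  G: 452.2 − 1(38.86) − 1(121) = 292.3
  F: 0 + 2(38.86) = 77.71
  H: 0 + 1(121) = 121
Total out = 537 lbmol/h; y_F = 77.71 / 537 = 0.1447.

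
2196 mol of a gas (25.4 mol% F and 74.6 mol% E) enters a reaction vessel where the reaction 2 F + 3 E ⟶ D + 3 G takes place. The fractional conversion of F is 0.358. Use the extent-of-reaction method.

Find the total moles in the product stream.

F reacted = 0.358 × 557.8 = 199.7 mol; ν_F = −2, so ξ = 199.7/2 = 99.84 mol.
Outlet amounts (n = n₀ + ν ξ):
  F: 557.8 − 2(99.84) = 358.1
  E: 1638 − 3(99.84) = 1339
  D: 0 + 1(99.84) = 99.84
  G: 0 + 3(99.84) = 299.5
Total out = 358.1 + 1339 + 99.84 + 299.5 = 2096 mol.

2100 mol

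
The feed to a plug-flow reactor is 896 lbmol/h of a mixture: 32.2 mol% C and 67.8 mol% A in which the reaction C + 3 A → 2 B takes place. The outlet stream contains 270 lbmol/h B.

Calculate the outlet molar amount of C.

154 lbmol/h

For B: n = n₀ + 2ξ → 270 = 0 + 2ξ, giving ξ = 135 lbmol/h.
Outlet amounts (n = n₀ + ν ξ):
  C: 288.5 − 1(135) = 153.5
  A: 607.5 − 3(135) = 202.5
  B: 0 + 2(135) = 270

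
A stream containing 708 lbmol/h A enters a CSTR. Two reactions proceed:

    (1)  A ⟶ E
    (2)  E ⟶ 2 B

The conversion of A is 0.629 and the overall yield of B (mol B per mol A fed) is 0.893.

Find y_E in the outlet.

0.126

Conversion of A: A consumed = 1ξ₁ = 0.629 × 708 → ξ₁ = 445.3 lbmol/h.
Yield of B: 2ξ₂ / 708 = 0.893 → ξ₂ = 316.1 lbmol/h.
Outlet amounts (n = n₀ + Σ ν·ξ):
  A: 708 − 1(445.3) = 262.7
  E: 0 + 1(445.3) − 1(316.1) = 129.2
  B: 0 + 2(316.1) = 632.2
Total out = 1024 lbmol/h; y_E = 129.2 / 1024 = 0.1262.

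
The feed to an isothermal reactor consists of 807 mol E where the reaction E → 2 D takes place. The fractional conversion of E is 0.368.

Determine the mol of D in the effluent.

E reacted = 0.368 × 807 = 297 mol; ν_E = −1, so ξ = 297/1 = 297 mol.
Outlet amounts (n = n₀ + ν ξ):
  E: 807 − 1(297) = 510
  D: 0 + 2(297) = 594

594 mol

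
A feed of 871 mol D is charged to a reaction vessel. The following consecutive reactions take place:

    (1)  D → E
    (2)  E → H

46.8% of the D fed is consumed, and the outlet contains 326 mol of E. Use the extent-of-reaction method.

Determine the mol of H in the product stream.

Conversion of D: D consumed = 1ξ₁ = 0.468 × 871 → ξ₁ = 407.6 mol.
E balance: n_E = 0 + 1ξ₁ − 1ξ₂ = 326 → ξ₂ = (1·407.6 − 326)/1 = 81.63 mol.
Outlet amounts (n = n₀ + Σ ν·ξ):
  D: 871 − 1(407.6) = 463.4
  E: 0 + 1(407.6) − 1(81.63) = 326
  H: 0 + 1(81.63) = 81.63

81.6 mol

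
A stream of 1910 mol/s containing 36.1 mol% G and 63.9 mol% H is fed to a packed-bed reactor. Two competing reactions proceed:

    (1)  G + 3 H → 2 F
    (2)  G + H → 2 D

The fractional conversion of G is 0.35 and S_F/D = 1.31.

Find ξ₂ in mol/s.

ξ₂ = 104 mol/s

Conversion of G: G consumed = 0.35 × 689.5 = 241.3 mol/s = 1ξ₁ + 1ξ₂.
Selectivity: 2ξ₁ / (2ξ₂) = 1.31 → ξ₁ = 1.31 ξ₂.
Substitute: (1·1.31 + 1) ξ₂ = 241.3 → ξ₂ = 104.5 mol/s, ξ₁ = 136.9 mol/s.
Outlet amounts (n = n₀ + Σ ν·ξ):
  G: 689.5 − 1(136.9) − 1(104.5) = 448.2
  H: 1220 − 3(136.9) − 1(104.5) = 705.4
  F: 0 + 2(136.9) = 273.7
  D: 0 + 2(104.5) = 208.9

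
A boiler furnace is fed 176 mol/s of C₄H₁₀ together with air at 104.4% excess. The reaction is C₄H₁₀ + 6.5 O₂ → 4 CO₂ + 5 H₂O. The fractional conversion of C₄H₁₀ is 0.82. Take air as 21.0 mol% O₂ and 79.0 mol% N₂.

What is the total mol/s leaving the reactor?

11500 mol/s

Stoichiometric O₂ = 6.5 × 176 = 1144 mol/s; O₂ fed = 1144 × 2.044 = 2338 mol/s.
N₂ fed = 2338 × 79/21 = 8797 mol/s.
Fuel reacted = 0.82 × 176 → ξ = 144.3 mol/s.
Outlet (n = n₀ + ν ξ):
  C₄H₁₀: 176 − 1(144.3) = 31.68
  O₂: 2338 − 6.5(144.3) = 1400
  N₂: 8797 (inert)
  CO₂: 0 + 4(144.3) = 577.3
  H₂O: 0 + 5(144.3) = 721.6
Total out = 31.68 + 1400 + 8797 + 577.3 + 721.6 = 11530 mol/s.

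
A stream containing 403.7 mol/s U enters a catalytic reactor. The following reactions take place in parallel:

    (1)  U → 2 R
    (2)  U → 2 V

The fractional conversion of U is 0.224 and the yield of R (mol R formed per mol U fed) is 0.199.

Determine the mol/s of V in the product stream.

101 mol/s

Yield of R: 2ξ₁ / 403.7 = 0.199 → ξ₁ = 40.17 mol/s.
Conversion of U: 1ξ₁ + 1ξ₂ = 0.224 × 403.7 = 90.43 → ξ₂ = 50.26 mol/s.
Outlet amounts (n = n₀ + Σ ν·ξ):
  U: 403.7 − 1(40.17) − 1(50.26) = 313.3
  R: 0 + 2(40.17) = 80.34
  V: 0 + 2(50.26) = 100.5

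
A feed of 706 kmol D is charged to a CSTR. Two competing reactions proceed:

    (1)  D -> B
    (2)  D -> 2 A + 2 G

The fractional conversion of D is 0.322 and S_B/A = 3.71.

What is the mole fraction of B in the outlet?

0.255

Conversion of D: D consumed = 0.322 × 706 = 227.3 kmol = 1ξ₁ + 1ξ₂.
Selectivity: 1ξ₁ / (2ξ₂) = 3.71 → ξ₁ = 7.42 ξ₂.
Substitute: (1·7.42 + 1) ξ₂ = 227.3 → ξ₂ = 27 kmol, ξ₁ = 200.3 kmol.
Outlet amounts (n = n₀ + Σ ν·ξ):
  D: 706 − 1(200.3) − 1(27) = 478.7
  B: 0 + 1(200.3) = 200.3
  A: 0 + 2(27) = 54
  G: 0 + 2(27) = 54
Total out = 787 kmol; y_B = 200.3 / 787 = 0.2546.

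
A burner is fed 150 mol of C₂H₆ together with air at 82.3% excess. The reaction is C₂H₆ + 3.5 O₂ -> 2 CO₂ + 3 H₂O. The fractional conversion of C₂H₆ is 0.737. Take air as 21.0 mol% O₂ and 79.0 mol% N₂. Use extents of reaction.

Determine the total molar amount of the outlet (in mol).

4760 mol

Stoichiometric O₂ = 3.5 × 150 = 525 mol; O₂ fed = 525 × 1.823 = 957.1 mol.
N₂ fed = 957.1 × 79/21 = 3600 mol.
Fuel reacted = 0.737 × 150 → ξ = 110.5 mol.
Outlet (n = n₀ + ν ξ):
  C₂H₆: 150 − 1(110.5) = 39.45
  O₂: 957.1 − 3.5(110.5) = 570.1
  N₂: 3600 (inert)
  CO₂: 0 + 2(110.5) = 221.1
  H₂O: 0 + 3(110.5) = 331.6
Total out = 39.45 + 570.1 + 3600 + 221.1 + 331.6 = 4763 mol.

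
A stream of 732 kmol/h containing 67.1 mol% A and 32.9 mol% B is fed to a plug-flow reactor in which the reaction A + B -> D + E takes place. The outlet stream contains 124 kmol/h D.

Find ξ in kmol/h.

ξ = 124 kmol/h

For D: n = n₀ + 1ξ → 124 = 0 + 1ξ, giving ξ = 124 kmol/h.
Outlet amounts (n = n₀ + ν ξ):
  A: 491.2 − 1(124) = 367.2
  B: 240.8 − 1(124) = 116.8
  D: 0 + 1(124) = 124
  E: 0 + 1(124) = 124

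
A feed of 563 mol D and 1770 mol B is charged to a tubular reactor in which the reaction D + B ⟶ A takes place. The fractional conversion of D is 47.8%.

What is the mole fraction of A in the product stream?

D reacted = 0.478 × 563 = 269.1 mol; ν_D = −1, so ξ = 269.1/1 = 269.1 mol.
Outlet amounts (n = n₀ + ν ξ):
  D: 563 − 1(269.1) = 293.9
  B: 1770 − 1(269.1) = 1501
  A: 0 + 1(269.1) = 269.1
Total out = 2064 mol; y_A = 269.1 / 2064 = 0.1304.

0.13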